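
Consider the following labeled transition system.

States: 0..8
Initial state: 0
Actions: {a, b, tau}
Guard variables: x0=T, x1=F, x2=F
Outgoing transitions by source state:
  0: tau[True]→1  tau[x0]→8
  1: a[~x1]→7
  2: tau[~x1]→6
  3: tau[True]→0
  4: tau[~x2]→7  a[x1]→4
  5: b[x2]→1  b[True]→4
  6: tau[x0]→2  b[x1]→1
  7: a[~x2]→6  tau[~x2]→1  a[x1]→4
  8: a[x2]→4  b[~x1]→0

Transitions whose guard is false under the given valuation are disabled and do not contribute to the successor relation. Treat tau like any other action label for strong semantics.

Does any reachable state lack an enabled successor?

Answer: DEADLOCK-FREE

Working:
Reach set: {0,1,2,6,7,8}
  0: tau→1  tau→8  [2 out]
  1: a→7  [1 out]
  2: tau→6  [1 out]
  6: tau→2  [1 out]
  7: a→6  tau→1  [2 out]
  8: b→0  [1 out]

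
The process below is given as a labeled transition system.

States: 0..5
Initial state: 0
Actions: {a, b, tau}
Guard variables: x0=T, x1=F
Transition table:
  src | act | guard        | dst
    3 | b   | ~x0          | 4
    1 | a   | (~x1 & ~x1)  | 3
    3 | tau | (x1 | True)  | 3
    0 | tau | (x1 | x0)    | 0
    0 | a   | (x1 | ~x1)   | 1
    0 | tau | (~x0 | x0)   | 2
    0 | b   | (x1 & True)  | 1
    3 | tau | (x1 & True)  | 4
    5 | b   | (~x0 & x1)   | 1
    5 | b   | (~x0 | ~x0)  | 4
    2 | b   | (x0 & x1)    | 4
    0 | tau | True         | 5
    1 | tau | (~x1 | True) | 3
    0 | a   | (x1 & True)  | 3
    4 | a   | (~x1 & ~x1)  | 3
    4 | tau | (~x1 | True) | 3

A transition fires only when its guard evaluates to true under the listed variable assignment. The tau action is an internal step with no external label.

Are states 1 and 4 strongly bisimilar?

Compute ~ classes (split until stable):
  P[0] = {{0,1,2,3,4,5}}
  P[1] = {{0,1,4},{2,5},{3}}
  P[2] = {{0},{1,4},{2,5},{3}}
4 equivalence class(es) (converged in 3)
1∈{1,4}, 4∈{1,4}

Answer: BISIMILAR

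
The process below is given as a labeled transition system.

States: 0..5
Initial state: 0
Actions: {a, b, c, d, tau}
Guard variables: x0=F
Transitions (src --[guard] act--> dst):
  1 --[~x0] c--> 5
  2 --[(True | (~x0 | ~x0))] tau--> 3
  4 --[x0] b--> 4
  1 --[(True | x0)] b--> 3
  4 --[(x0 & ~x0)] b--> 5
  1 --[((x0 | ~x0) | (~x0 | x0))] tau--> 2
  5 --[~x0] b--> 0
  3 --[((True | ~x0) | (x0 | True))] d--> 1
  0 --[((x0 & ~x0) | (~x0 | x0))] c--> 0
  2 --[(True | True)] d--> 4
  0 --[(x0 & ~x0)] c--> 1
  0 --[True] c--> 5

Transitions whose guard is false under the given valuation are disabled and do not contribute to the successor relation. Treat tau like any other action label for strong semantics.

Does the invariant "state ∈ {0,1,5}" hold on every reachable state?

Answer: INVARIANT HOLDS

Analysis:
Allowed set {0,1,5}
Reachable = {0,5}
  0: ok
  5: ok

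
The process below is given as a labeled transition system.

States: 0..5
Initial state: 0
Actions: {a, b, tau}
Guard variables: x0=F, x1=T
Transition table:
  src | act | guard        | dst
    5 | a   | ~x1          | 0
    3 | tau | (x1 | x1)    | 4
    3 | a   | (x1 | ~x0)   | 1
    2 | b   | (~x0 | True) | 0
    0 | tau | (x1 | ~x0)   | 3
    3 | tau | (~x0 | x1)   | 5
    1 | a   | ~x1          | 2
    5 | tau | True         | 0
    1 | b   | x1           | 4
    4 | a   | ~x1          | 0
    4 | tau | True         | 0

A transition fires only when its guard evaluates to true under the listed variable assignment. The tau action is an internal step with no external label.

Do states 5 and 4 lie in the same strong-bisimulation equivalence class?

Bisimulation quotient by refinement:
  round 0: {{0,1,2,3,4,5}}
  round 1: {{0,4,5},{1,2},{3}}
  round 2: {{0},{1,2},{3},{4,5}}
  round 3: {{0},{1},{2},{3},{4,5}}
Fixed point at round 4; 5 class(es).
[5]={4,5}  [4]={4,5}

Answer: BISIMILAR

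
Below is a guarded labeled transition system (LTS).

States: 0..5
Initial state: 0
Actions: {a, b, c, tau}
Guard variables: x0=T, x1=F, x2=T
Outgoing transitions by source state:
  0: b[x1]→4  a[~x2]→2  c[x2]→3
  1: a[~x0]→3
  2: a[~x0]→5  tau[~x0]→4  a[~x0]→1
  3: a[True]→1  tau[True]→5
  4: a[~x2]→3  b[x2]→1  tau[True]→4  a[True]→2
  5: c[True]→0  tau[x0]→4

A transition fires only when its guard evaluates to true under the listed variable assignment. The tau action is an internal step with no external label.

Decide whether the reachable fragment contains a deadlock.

Reach set: {0,1,2,3,4,5}
  0: c→3  [1 exit(s)]
  1: ∅  [no exit]
  2: ∅  [no exit]
  3: a→1  tau→5  [2 exit(s)]
  4: a→2  b→1  tau→4  [3 exit(s)]
  5: c→0  tau→4  [2 exit(s)]
trace reaching 1: c·a

Answer: DEADLOCK at state 1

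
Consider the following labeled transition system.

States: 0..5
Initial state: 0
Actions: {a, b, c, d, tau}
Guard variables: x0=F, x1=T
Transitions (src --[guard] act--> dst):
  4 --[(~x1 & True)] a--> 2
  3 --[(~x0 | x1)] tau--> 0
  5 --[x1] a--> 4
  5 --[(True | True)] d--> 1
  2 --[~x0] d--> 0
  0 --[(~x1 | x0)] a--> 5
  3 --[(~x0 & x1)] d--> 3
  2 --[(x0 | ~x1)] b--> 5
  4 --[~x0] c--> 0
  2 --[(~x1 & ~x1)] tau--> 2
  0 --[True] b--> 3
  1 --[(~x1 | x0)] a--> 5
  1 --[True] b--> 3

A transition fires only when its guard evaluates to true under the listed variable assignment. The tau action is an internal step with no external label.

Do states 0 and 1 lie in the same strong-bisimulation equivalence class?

Answer: BISIMILAR

Analysis:
Compute ~ classes (split until stable):
  P[0] = {{0,1,2,3,4,5}}
  P[1] = {{0,1},{2},{3},{4},{5}}
5 equivalence class(es) (converged in 2)
class of 0: {0,1}; class of 1: {0,1}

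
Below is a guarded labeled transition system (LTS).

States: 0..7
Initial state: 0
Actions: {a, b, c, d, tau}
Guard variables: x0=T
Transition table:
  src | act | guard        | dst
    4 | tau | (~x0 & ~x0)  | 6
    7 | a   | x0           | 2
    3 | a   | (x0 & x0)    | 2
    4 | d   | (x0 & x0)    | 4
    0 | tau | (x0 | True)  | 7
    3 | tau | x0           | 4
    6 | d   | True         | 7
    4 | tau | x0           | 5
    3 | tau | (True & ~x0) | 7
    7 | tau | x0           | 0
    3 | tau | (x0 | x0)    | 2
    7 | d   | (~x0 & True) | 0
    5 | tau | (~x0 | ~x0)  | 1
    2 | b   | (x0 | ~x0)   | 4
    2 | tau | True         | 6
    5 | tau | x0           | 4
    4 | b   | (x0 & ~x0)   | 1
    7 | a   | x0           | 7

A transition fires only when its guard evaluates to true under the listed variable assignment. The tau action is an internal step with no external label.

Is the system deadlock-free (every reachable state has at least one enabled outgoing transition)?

Answer: DEADLOCK-FREE

Working:
Reach set: {0,2,4,5,6,7}
  0: tau→7  [deg 1]
  2: b→4  tau→6  [deg 2]
  4: d→4  tau→5  [deg 2]
  5: tau→4  [deg 1]
  6: d→7  [deg 1]
  7: a→2  a→7  tau→0  [deg 3]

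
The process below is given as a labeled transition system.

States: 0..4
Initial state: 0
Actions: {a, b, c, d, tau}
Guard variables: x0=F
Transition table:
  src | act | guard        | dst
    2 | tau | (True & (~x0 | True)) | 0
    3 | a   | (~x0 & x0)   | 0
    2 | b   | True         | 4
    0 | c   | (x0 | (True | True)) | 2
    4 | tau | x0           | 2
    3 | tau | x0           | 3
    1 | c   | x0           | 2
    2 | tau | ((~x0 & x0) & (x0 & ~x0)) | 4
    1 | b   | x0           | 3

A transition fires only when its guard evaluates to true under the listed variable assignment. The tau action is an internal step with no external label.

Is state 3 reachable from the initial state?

Answer: UNREACHABLE

Analysis:
After dropping false guards: 3 live edges.
Layer 0: {0}
Layer 1: {2}  total {0,2}
Layer 2: {4}  total {0,2,4}
Reachable = {0,2,4}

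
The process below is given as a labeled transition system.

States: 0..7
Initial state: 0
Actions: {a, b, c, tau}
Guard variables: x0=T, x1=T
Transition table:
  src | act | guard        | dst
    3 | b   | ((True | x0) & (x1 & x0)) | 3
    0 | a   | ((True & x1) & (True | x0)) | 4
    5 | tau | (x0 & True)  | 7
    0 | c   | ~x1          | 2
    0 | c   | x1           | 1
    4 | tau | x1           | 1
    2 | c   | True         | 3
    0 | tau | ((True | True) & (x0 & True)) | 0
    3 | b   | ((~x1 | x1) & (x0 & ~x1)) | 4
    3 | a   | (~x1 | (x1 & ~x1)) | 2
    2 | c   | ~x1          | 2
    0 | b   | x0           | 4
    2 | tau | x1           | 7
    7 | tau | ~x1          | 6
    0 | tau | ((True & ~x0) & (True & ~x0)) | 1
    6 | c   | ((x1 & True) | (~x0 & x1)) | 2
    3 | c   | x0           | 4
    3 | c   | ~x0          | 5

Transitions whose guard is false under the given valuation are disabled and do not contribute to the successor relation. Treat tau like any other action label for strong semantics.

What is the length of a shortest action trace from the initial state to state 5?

BFS to 5:
  L0 = {0}
  L1 = {1,4}
5 never appears.

Answer: UNREACHABLE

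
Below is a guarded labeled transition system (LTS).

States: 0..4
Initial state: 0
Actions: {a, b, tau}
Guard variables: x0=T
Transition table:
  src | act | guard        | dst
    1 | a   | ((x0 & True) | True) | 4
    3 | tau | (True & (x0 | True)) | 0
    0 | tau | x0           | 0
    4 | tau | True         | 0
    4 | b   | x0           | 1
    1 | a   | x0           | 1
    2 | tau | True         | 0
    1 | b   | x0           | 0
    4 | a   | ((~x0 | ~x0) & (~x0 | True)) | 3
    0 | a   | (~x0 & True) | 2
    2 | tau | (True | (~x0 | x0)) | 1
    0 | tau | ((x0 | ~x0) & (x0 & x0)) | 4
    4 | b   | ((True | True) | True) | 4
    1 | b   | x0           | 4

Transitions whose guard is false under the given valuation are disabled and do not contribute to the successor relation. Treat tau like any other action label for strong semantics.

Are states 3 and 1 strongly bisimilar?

Answer: NOT BISIMILAR

Analysis:
Bisimulation quotient by refinement:
  round 0: {{0,1,2,3,4}}
  round 1: {{0,2,3},{1},{4}}
  round 2: {{0},{1},{2},{3},{4}}
5 equivalence class(es) (converged in 3)
class of 3: {3}; class of 1: {1}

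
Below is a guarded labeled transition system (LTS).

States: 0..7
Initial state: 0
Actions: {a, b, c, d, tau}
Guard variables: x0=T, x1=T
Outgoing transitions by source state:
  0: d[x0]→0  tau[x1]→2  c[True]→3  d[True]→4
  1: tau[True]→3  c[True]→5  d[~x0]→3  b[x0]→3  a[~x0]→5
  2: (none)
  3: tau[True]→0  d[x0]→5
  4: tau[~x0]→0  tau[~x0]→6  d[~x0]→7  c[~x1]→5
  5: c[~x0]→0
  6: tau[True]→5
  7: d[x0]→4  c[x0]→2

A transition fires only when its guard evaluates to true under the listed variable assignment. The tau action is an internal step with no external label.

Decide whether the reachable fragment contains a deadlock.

Reachable = {0,2,3,4,5}
  0: c→3  d→0  d→4  tau→2  [4 out]
  2: ∅  [deadlock]
  3: d→5  tau→0  [2 out]
  4: ∅  [deadlock]
  5: ∅  [deadlock]
witness 2: tau

Answer: DEADLOCK at state 2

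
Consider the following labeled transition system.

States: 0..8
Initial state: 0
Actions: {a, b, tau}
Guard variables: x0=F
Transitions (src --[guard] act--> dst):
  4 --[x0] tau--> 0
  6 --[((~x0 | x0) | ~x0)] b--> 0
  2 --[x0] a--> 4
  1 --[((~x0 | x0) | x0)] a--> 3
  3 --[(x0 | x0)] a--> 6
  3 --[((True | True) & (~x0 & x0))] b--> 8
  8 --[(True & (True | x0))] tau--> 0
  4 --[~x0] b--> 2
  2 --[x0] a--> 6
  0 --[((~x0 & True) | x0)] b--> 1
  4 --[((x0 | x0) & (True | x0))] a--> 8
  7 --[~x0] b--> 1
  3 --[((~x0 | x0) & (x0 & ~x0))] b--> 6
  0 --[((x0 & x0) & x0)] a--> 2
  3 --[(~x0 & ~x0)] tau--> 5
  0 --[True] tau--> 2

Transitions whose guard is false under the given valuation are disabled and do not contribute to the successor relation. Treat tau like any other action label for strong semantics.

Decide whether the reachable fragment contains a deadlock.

Answer: DEADLOCK at state 2

Working:
Reach set: {0,1,2,3,5}
  0: b→1  tau→2  [deg 2]
  1: a→3  [deg 1]
  2: ∅  [deadlock]
  3: tau→5  [deg 1]
  5: ∅  [deadlock]
trace reaching 2: tau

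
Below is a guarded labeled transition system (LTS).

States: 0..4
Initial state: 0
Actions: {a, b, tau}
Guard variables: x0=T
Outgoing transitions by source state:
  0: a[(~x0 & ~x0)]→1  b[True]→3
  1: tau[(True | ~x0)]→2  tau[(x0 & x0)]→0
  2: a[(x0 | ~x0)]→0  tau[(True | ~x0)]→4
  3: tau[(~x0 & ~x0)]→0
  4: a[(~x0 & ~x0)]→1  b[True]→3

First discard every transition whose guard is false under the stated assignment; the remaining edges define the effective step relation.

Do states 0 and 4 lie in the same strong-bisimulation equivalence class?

Answer: BISIMILAR

Analysis:
Compute ~ classes (split until stable):
  P[0] = {{0,1,2,3,4}}
  P[1] = {{0,4},{1},{2},{3}}
4 equivalence class(es) (converged in 2)
0∈{0,4}, 4∈{0,4}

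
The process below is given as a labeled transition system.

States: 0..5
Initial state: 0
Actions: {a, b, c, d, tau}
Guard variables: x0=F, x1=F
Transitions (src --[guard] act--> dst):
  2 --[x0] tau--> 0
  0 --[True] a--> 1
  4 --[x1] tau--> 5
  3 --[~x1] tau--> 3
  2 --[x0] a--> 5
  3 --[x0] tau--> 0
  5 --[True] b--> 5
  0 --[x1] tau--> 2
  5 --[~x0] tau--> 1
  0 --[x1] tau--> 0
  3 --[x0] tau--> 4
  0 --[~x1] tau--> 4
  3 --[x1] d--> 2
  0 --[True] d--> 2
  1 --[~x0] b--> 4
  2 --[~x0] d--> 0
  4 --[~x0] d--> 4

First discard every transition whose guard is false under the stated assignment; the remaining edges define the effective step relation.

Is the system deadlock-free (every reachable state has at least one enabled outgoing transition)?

R = {0,1,2,4}
  0: a→1  d→2  tau→4  [3 exit(s)]
  1: b→4  [1 exit(s)]
  2: d→0  [1 exit(s)]
  4: d→4  [1 exit(s)]

Answer: DEADLOCK-FREE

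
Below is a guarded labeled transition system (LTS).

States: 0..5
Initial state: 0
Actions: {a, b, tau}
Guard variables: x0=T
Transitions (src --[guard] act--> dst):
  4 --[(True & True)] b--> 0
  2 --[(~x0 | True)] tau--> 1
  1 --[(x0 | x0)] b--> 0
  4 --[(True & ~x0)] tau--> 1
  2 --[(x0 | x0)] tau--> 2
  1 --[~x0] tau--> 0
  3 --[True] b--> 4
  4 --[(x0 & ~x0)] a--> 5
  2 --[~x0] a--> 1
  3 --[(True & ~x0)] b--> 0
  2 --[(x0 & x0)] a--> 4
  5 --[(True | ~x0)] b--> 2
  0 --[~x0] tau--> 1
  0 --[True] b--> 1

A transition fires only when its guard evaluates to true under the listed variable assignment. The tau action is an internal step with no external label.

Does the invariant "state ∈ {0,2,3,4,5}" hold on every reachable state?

Inv-set: {0,2,3,4,5}
R = {0,1}
  0: safe
  1: outside
reach 1 via b — violates

Answer: INVARIANT VIOLATED at state 1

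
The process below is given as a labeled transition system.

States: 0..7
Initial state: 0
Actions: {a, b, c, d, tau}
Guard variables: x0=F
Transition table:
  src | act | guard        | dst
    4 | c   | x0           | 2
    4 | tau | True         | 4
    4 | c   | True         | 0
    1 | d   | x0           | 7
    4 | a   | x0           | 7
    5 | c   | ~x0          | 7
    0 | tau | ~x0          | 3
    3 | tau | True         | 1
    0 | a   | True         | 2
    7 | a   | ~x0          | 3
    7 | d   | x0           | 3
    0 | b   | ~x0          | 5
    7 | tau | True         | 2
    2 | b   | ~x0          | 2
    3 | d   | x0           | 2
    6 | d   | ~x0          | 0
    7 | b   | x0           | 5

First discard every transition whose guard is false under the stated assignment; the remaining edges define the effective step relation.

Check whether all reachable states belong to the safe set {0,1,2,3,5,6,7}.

Answer: INVARIANT HOLDS

Trace:
Allowed set {0,1,2,3,5,6,7}
Reachable = {0,1,2,3,5,7}
  0: ok
  1: ok
  2: ok
  3: ok
  5: ok
  7: ok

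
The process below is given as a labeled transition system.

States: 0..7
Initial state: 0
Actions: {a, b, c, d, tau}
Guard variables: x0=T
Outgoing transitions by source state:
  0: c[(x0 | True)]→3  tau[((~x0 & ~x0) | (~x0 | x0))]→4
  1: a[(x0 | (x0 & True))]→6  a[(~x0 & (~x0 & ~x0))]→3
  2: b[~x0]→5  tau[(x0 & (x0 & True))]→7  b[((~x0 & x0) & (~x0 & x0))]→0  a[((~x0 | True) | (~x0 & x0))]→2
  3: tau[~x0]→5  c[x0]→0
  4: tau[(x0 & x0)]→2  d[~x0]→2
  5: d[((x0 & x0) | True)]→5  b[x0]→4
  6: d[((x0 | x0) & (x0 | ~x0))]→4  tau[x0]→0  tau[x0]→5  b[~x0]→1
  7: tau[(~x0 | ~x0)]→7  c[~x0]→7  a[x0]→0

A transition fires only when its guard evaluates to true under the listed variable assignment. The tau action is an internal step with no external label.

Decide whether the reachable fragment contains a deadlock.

Answer: DEADLOCK-FREE

Working:
Reachable = {0,2,3,4,7}
  0: c→3  tau→4  [deg 2]
  2: a→2  tau→7  [deg 2]
  3: c→0  [deg 1]
  4: tau→2  [deg 1]
  7: a→0  [deg 1]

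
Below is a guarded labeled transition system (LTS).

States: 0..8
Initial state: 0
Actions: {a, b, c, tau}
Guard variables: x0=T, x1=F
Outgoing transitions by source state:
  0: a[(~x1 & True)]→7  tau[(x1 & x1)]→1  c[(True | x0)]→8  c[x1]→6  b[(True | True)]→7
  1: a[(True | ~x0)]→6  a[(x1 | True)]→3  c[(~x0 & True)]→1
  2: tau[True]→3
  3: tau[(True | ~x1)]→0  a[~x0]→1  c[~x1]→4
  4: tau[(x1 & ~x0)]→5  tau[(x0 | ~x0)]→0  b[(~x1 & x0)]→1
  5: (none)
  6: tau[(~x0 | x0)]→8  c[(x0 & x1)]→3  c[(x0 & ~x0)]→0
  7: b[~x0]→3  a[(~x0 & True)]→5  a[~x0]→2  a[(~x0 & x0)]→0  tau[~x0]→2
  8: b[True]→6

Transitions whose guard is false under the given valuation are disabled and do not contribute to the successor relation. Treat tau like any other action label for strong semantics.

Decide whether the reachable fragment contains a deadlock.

Reachable = {0,6,7,8}
  0: a→7  b→7  c→8  [3 exit(s)]
  6: tau→8  [1 exit(s)]
  7: ∅  [no exit]
  8: b→6  [1 exit(s)]
Path to 7: a

Answer: DEADLOCK at state 7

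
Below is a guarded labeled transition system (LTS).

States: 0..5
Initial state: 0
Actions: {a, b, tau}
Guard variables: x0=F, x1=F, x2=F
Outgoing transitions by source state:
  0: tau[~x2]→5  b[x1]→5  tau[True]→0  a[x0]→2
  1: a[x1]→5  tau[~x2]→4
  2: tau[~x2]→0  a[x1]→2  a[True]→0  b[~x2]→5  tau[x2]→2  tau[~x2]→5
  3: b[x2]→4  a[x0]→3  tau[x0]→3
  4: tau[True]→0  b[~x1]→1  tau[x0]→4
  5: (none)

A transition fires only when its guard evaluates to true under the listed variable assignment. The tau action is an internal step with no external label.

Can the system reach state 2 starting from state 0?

Guard filter leaves 9 enabled edge(s).
L0 = {0}
L1 = {5}  total {0,5}
R = {0,5}

Answer: UNREACHABLE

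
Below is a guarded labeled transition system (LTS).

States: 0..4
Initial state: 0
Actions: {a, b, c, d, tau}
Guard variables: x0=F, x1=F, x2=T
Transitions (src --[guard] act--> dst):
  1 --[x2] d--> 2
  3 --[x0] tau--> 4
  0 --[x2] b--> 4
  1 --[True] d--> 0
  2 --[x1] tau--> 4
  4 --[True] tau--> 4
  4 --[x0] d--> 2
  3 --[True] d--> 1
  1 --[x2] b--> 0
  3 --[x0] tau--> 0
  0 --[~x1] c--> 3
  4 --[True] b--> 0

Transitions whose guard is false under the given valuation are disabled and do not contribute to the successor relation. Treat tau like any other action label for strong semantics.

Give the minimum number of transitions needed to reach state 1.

Answer: 2

Trace:
Layered search for 1:
  depth 0: {0}
  depth 1: {3,4}
  depth 2: {1}
1 enters at depth 2; path c·d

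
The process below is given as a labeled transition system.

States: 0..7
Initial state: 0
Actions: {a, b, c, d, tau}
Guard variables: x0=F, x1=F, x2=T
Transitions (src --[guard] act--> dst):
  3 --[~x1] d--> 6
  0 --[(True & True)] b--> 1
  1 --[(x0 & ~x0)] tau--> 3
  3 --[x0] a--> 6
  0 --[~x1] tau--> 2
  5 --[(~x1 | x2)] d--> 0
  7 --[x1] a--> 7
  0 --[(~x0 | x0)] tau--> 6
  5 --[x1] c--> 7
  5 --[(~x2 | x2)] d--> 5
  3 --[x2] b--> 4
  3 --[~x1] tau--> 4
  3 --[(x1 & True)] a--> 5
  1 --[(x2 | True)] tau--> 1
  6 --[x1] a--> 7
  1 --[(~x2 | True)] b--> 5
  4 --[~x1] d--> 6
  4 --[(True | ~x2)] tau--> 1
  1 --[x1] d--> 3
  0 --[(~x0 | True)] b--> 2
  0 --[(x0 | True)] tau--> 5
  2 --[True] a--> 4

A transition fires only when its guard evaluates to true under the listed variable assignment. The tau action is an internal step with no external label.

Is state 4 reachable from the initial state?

Answer: REACHABLE

Working:
After dropping false guards: 15 live edges.
depth 0: {0}
depth 1: {1,2,5,6}  now seen {0,1,2,5,6}
depth 2: {4}  now seen {0,1,2,4,5,6}
R = {0,1,2,4,5,6}
witness 4: b·a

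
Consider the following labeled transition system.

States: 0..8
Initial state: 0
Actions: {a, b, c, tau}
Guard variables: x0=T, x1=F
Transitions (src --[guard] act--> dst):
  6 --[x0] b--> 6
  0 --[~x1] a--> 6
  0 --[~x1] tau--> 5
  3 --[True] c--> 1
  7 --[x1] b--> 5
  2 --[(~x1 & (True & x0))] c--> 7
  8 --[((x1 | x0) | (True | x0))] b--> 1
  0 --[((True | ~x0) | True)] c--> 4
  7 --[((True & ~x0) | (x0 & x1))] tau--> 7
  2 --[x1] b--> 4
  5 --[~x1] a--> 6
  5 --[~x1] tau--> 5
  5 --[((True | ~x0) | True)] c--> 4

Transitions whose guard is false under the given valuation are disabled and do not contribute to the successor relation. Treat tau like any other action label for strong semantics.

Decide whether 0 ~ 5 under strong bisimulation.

Bisimulation quotient by refinement:
  π0 = {{0,1,2,3,4,5,6,7,8}}
  π1 = {{0,5},{1,4,7},{2,3},{6,8}}
  π2 = {{0,5},{1,4,7},{2,3},{6},{8}}
5 equivalence class(es) (converged in 3)
class of 0: {0,5}; class of 5: {0,5}

Answer: BISIMILAR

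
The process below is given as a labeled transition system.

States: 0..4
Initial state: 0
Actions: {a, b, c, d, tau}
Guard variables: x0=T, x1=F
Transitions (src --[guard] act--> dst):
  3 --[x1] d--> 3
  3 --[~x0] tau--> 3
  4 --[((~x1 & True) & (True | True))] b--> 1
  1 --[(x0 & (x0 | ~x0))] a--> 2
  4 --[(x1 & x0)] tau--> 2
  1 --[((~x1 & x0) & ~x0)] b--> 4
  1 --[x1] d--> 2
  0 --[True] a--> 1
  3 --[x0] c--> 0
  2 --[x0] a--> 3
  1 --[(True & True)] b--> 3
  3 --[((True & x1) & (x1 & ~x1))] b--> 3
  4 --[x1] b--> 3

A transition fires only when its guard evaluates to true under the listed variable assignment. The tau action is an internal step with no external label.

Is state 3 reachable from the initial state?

Guard filter leaves 6 enabled edge(s).
depth 0: {0}
depth 1: {1}  total {0,1}
depth 2: {2,3}  total {0,1,2,3}
Reachable = {0,1,2,3}
Path to 3: a·b

Answer: REACHABLE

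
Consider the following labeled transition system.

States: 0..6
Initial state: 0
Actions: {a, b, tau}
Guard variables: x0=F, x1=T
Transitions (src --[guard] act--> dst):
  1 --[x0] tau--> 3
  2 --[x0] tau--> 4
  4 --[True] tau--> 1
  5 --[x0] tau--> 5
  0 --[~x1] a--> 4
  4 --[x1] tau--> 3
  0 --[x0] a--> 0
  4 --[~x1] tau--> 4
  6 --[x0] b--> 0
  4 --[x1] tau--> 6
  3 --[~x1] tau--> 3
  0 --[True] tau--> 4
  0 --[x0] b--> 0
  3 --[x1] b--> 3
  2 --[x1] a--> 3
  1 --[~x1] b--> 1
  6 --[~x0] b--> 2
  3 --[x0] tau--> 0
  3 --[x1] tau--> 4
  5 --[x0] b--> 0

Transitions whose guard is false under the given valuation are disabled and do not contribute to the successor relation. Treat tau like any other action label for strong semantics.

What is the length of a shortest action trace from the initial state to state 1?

Answer: 2

Trace:
BFS to 1:
  depth 0: {0}
  depth 1: {4}
  depth 2: {1,3,6}
first hit 1 at d=2 via tau·tau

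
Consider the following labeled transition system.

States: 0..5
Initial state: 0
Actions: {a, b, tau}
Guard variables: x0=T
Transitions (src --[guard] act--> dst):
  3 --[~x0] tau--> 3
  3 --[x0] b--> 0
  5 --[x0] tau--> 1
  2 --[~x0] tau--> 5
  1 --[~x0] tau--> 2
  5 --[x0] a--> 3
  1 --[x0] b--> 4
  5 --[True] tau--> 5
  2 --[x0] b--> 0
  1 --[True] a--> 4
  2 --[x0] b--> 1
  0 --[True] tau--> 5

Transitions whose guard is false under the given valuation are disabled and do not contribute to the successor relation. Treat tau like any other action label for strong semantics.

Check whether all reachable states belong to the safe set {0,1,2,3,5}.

Allowed set {0,1,2,3,5}
Reachable = {0,1,3,4,5}
  0: safe
  1: safe
  3: safe
  4: VIOLATES
  5: safe
counterexample path to 4: tau·tau·b

Answer: INVARIANT VIOLATED at state 4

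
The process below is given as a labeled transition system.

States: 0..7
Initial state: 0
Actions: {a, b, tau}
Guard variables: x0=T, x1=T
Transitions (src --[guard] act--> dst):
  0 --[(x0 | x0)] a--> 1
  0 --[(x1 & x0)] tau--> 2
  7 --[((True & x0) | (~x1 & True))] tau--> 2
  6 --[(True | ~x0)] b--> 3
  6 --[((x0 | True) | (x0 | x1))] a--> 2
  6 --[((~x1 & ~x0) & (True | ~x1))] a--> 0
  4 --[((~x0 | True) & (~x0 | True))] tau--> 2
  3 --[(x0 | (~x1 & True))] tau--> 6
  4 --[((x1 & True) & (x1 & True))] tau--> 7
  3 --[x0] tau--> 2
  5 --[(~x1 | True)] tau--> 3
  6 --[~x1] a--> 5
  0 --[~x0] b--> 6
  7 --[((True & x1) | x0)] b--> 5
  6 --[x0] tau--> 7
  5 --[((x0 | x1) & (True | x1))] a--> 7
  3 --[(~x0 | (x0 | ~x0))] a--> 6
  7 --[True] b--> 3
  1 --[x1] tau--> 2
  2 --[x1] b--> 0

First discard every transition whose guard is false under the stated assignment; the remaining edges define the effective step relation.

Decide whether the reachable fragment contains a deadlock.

Reach set: {0,1,2}
  0: a→1  tau→2  [2 exit(s)]
  1: tau→2  [1 exit(s)]
  2: b→0  [1 exit(s)]

Answer: DEADLOCK-FREE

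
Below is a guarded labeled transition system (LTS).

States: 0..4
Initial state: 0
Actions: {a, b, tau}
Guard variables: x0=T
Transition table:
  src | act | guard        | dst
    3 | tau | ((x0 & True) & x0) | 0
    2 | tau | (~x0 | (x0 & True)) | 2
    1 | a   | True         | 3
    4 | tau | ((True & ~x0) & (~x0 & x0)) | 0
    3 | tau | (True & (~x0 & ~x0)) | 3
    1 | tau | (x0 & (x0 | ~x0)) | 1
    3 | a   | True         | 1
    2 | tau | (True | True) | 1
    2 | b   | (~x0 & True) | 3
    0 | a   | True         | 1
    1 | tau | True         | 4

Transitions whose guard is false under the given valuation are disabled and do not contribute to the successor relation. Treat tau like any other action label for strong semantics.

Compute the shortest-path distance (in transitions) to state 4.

Answer: 2

Trace:
Breadth-first toward 4:
  depth 0: {0}
  depth 1: {1}
  depth 2: {3,4}
4 enters at depth 2; path a·tau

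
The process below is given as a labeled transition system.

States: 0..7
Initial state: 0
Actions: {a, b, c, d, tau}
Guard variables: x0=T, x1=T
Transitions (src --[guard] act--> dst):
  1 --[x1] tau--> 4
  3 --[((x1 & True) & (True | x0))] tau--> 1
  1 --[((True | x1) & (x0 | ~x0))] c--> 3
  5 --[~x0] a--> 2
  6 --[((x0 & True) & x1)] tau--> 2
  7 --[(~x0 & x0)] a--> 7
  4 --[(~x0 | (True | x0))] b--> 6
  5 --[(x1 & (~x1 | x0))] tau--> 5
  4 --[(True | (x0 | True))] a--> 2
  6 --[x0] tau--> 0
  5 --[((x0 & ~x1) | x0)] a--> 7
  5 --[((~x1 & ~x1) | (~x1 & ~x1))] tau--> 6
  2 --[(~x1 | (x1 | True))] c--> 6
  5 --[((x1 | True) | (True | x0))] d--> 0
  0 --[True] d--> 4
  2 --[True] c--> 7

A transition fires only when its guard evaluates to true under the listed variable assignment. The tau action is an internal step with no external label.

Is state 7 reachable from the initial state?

Answer: REACHABLE

Working:
Guard filter leaves 13 enabled edge(s).
Layer 0: {0}
Layer 1: {4}  total {0,4}
Layer 2: {2,6}  total {0,2,4,6}
Layer 3: {7}  total {0,2,4,6,7}
R = {0,2,4,6,7}
trace reaching 7: d·a·c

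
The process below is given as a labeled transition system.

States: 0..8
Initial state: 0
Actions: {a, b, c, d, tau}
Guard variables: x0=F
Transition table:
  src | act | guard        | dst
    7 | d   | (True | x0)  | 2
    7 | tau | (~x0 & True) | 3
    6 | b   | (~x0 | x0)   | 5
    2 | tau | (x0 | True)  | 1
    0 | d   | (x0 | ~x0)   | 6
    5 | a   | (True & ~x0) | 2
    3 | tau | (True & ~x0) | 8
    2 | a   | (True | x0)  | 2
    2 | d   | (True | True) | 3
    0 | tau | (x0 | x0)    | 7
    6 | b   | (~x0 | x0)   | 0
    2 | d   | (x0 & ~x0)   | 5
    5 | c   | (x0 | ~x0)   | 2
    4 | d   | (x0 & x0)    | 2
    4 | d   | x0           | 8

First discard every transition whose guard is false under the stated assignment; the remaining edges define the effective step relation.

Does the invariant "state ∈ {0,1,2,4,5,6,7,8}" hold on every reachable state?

Answer: INVARIANT VIOLATED at state 3

Working:
Allowed set {0,1,2,4,5,6,7,8}
Reach set: {0,1,2,3,5,6,8}
  0: ok
  1: ok
  2: ok
  3: ✗ unsafe
  5: ok
  6: ok
  8: ok
counterexample path to 3: d·b·a·d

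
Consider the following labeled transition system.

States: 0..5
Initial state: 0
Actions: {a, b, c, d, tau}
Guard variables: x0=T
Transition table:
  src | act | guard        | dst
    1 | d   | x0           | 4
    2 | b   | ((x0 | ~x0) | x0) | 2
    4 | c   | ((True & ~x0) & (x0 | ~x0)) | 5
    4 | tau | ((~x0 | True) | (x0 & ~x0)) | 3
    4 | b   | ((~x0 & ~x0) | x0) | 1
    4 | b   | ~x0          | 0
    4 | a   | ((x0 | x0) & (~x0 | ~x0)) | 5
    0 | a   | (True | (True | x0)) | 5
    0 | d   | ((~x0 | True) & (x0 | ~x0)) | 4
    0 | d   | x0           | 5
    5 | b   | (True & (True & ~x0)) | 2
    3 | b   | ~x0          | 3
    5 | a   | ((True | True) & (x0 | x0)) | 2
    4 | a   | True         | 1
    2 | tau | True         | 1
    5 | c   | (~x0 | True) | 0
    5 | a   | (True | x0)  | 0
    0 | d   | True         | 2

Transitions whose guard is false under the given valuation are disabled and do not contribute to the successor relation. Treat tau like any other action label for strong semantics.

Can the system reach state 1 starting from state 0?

After dropping false guards: 13 live edges.
L0 = {0}
L1 = {2,4,5}  total {0,2,4,5}
L2 = {1,3}  total {0,1,2,3,4,5}
R = {0,1,2,3,4,5}
trace reaching 1: d·tau

Answer: REACHABLE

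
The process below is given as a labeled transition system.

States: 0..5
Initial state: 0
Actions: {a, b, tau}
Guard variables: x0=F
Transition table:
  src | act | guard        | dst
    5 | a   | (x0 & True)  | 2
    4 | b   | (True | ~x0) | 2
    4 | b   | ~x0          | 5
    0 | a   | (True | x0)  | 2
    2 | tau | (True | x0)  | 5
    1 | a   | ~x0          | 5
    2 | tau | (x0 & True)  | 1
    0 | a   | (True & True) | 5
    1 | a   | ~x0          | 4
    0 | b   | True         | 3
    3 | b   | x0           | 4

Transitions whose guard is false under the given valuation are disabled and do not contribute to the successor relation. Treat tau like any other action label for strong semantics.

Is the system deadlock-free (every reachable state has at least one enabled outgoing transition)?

Answer: DEADLOCK at state 3

Trace:
R = {0,2,3,5}
  0: a→2  a→5  b→3  [3 out]
  2: tau→5  [1 out]
  3: ∅  [deadlock]
  5: ∅  [deadlock]
trace reaching 3: b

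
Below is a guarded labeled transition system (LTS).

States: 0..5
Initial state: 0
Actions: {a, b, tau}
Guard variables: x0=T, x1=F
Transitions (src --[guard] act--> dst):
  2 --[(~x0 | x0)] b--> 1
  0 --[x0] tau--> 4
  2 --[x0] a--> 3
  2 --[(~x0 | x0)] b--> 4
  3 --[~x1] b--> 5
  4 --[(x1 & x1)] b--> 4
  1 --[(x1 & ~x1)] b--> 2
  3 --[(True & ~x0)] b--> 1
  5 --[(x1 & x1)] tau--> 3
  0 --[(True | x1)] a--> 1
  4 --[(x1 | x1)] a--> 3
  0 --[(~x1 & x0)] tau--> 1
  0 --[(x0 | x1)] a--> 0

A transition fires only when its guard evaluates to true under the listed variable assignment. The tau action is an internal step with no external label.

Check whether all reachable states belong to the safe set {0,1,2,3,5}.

Allowed set {0,1,2,3,5}
Reachable = {0,1,4}
  0: ok
  1: ok
  4: outside
witness against invariant: tau → 4

Answer: INVARIANT VIOLATED at state 4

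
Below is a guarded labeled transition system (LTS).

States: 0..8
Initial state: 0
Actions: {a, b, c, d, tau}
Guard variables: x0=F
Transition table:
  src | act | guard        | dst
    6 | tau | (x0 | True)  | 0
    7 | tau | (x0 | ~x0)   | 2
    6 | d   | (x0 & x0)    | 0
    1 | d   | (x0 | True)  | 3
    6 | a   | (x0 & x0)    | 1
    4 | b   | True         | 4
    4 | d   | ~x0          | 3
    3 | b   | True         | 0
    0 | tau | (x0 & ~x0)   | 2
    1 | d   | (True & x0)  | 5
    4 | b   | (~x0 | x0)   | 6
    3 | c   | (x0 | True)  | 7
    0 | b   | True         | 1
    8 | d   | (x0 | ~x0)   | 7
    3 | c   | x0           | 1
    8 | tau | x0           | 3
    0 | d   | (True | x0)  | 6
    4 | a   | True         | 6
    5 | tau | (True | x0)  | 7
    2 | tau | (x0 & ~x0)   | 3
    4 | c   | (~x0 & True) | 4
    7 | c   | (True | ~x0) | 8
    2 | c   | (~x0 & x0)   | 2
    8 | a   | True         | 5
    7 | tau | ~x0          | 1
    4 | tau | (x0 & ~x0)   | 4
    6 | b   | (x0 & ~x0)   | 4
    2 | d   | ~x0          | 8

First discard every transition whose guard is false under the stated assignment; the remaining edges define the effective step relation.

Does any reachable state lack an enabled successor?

Answer: DEADLOCK-FREE

Working:
Reachable = {0,1,2,3,5,6,7,8}
  0: b→1  d→6  [deg 2]
  1: d→3  [deg 1]
  2: d→8  [deg 1]
  3: b→0  c→7  [deg 2]
  5: tau→7  [deg 1]
  6: tau→0  [deg 1]
  7: c→8  tau→1  tau→2  [deg 3]
  8: a→5  d→7  [deg 2]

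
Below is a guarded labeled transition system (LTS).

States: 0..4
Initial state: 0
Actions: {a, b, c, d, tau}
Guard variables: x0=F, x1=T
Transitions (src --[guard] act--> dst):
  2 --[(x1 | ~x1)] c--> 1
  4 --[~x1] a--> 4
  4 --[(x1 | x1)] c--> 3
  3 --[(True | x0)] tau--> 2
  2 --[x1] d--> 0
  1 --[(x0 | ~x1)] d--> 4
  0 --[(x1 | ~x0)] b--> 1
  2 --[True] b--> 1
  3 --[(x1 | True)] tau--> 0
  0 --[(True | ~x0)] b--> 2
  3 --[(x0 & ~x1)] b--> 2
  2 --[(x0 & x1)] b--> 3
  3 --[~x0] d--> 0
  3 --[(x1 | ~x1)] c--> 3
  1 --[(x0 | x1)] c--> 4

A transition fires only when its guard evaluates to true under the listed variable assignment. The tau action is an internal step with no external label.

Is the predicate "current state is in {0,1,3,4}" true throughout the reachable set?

Allowed set {0,1,3,4}
R = {0,1,2,3,4}
  0: safe
  1: safe
  2: ✗ unsafe
  3: safe
  4: safe
counterexample path to 2: b

Answer: INVARIANT VIOLATED at state 2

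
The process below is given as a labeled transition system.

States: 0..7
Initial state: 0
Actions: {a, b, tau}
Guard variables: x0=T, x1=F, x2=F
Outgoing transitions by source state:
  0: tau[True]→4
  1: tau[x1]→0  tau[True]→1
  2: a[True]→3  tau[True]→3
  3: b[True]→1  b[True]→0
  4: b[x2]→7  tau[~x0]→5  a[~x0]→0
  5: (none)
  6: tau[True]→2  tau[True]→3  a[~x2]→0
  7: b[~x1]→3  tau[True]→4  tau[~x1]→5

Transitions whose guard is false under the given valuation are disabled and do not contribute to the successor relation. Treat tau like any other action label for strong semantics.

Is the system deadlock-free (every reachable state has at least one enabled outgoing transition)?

Reach set: {0,4}
  0: tau→4  [1 exit(s)]
  4: ∅  [STUCK]
trace reaching 4: tau

Answer: DEADLOCK at state 4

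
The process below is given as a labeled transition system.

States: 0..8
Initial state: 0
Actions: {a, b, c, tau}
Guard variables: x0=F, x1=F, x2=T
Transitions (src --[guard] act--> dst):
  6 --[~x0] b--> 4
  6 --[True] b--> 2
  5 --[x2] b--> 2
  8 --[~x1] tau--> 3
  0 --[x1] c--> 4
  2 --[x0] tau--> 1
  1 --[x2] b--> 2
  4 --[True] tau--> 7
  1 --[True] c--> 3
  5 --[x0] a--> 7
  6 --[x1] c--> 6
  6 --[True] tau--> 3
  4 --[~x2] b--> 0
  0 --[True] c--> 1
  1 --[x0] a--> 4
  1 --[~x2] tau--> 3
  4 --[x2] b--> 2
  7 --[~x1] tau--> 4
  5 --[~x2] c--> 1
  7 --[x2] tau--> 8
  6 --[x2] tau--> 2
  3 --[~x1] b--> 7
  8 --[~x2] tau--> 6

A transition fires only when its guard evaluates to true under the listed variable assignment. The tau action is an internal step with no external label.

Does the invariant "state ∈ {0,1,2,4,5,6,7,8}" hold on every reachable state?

Answer: INVARIANT VIOLATED at state 3

Trace:
Safe = {0,1,2,4,5,6,7,8}
Reachable = {0,1,2,3,4,7,8}
  0: safe
  1: safe
  2: safe
  3: ✗ unsafe
  4: safe
  7: safe
  8: safe
witness against invariant: c·c → 3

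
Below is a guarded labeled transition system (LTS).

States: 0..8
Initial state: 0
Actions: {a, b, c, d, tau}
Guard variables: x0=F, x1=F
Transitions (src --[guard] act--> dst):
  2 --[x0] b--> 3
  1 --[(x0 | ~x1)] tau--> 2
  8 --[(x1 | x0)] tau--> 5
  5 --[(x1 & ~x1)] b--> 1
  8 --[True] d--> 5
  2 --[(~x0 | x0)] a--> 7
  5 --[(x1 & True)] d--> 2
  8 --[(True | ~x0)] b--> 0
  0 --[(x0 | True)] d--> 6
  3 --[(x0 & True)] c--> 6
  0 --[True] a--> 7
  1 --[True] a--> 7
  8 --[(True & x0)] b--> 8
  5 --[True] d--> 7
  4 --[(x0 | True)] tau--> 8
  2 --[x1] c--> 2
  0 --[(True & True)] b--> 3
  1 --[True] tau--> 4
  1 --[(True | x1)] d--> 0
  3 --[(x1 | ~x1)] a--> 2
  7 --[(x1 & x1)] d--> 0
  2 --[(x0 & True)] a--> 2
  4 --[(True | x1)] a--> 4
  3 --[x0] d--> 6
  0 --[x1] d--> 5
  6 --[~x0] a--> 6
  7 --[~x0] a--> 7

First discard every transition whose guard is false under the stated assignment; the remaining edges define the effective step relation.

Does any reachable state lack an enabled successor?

Answer: DEADLOCK-FREE

Analysis:
Reach set: {0,2,3,6,7}
  0: a→7  b→3  d→6  [3 exit(s)]
  2: a→7  [1 exit(s)]
  3: a→2  [1 exit(s)]
  6: a→6  [1 exit(s)]
  7: a→7  [1 exit(s)]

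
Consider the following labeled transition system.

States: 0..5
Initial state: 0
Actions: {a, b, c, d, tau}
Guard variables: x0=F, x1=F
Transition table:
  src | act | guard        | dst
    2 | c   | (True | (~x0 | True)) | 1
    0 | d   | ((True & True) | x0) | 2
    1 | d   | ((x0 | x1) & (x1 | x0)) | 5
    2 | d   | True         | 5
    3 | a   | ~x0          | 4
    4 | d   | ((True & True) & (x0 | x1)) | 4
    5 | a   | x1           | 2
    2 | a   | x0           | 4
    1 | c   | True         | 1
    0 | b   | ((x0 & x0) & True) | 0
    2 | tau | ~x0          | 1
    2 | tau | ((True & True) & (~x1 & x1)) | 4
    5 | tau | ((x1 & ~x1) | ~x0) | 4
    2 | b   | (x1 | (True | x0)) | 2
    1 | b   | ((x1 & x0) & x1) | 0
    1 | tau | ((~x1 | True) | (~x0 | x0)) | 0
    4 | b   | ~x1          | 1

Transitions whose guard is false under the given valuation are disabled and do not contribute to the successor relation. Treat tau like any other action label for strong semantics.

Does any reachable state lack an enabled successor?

Answer: DEADLOCK-FREE

Working:
R = {0,1,2,4,5}
  0: d→2  [deg 1]
  1: c→1  tau→0  [deg 2]
  2: b→2  c→1  d→5  tau→1  [deg 4]
  4: b→1  [deg 1]
  5: tau→4  [deg 1]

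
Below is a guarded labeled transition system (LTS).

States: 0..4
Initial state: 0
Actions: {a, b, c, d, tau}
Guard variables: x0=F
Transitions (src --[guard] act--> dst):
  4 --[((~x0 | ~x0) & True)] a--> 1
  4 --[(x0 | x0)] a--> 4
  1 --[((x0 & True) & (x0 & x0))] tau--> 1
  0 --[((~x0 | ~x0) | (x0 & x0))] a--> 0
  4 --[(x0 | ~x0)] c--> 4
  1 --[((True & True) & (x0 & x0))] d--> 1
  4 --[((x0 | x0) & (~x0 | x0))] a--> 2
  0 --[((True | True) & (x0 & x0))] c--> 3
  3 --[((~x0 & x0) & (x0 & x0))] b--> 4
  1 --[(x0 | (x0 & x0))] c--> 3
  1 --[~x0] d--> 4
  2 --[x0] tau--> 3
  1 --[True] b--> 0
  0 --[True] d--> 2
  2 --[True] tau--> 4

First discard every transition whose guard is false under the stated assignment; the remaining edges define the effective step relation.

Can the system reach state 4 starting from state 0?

Answer: REACHABLE

Analysis:
7 transition(s) survive guard evaluation.
depth 0: {0}
depth 1: {2}  total {0,2}
depth 2: {4}  total {0,2,4}
depth 3: {1}  total {0,1,2,4}
Reachable = {0,1,2,4}
Path to 4: d·tau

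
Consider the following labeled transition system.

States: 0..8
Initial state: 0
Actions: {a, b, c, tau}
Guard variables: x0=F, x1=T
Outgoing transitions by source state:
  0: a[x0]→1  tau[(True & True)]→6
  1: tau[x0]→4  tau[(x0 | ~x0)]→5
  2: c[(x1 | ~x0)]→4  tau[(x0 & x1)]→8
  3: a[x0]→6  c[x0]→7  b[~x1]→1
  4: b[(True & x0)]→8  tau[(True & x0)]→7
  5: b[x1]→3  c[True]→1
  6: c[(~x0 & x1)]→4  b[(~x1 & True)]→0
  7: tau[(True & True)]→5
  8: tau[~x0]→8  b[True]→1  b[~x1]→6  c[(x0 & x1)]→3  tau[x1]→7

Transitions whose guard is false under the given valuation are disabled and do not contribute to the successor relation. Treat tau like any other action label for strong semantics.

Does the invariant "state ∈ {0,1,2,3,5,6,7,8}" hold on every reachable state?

Inv-set: {0,1,2,3,5,6,7,8}
Reach set: {0,4,6}
  0: ✓
  4: VIOLATES
  6: ✓
counterexample path to 4: tau·c

Answer: INVARIANT VIOLATED at state 4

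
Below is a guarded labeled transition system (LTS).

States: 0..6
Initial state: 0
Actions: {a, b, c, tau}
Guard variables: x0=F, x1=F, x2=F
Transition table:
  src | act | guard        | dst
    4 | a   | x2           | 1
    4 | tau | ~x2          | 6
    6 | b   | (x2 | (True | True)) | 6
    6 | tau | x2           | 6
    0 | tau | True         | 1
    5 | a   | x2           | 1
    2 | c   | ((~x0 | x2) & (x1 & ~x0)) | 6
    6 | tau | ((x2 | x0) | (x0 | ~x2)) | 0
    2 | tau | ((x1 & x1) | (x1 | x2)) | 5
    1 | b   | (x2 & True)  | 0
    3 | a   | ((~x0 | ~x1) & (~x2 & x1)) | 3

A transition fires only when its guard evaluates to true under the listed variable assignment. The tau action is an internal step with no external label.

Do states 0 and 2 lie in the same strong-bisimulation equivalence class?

Answer: NOT BISIMILAR

Working:
Compute ~ classes (split until stable):
  π0 = {{0,1,2,3,4,5,6}}
  π1 = {{0,4},{1,2,3,5},{6}}
  π2 = {{0},{1,2,3,5},{4},{6}}
stable after 3 split(s): 4 block(s)
0∈{0}, 2∈{1,2,3,5}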